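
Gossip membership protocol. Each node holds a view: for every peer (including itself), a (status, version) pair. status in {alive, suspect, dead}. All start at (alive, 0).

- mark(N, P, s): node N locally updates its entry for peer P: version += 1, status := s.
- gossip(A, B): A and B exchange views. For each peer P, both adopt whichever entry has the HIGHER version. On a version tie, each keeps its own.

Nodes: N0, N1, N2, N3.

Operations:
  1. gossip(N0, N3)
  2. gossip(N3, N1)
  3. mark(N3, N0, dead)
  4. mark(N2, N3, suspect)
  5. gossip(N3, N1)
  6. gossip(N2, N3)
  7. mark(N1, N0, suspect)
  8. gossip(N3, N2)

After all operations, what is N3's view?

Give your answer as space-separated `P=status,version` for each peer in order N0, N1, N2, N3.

Op 1: gossip N0<->N3 -> N0.N0=(alive,v0) N0.N1=(alive,v0) N0.N2=(alive,v0) N0.N3=(alive,v0) | N3.N0=(alive,v0) N3.N1=(alive,v0) N3.N2=(alive,v0) N3.N3=(alive,v0)
Op 2: gossip N3<->N1 -> N3.N0=(alive,v0) N3.N1=(alive,v0) N3.N2=(alive,v0) N3.N3=(alive,v0) | N1.N0=(alive,v0) N1.N1=(alive,v0) N1.N2=(alive,v0) N1.N3=(alive,v0)
Op 3: N3 marks N0=dead -> (dead,v1)
Op 4: N2 marks N3=suspect -> (suspect,v1)
Op 5: gossip N3<->N1 -> N3.N0=(dead,v1) N3.N1=(alive,v0) N3.N2=(alive,v0) N3.N3=(alive,v0) | N1.N0=(dead,v1) N1.N1=(alive,v0) N1.N2=(alive,v0) N1.N3=(alive,v0)
Op 6: gossip N2<->N3 -> N2.N0=(dead,v1) N2.N1=(alive,v0) N2.N2=(alive,v0) N2.N3=(suspect,v1) | N3.N0=(dead,v1) N3.N1=(alive,v0) N3.N2=(alive,v0) N3.N3=(suspect,v1)
Op 7: N1 marks N0=suspect -> (suspect,v2)
Op 8: gossip N3<->N2 -> N3.N0=(dead,v1) N3.N1=(alive,v0) N3.N2=(alive,v0) N3.N3=(suspect,v1) | N2.N0=(dead,v1) N2.N1=(alive,v0) N2.N2=(alive,v0) N2.N3=(suspect,v1)

Answer: N0=dead,1 N1=alive,0 N2=alive,0 N3=suspect,1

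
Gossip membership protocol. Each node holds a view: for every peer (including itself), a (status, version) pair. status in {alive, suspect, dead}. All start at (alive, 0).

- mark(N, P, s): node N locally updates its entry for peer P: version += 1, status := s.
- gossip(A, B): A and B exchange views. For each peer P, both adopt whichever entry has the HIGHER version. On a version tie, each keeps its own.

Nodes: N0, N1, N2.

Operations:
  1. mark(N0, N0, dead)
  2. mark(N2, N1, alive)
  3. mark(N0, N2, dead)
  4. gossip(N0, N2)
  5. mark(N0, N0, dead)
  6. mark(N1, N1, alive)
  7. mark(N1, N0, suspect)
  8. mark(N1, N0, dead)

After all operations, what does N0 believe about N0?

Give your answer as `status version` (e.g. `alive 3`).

Op 1: N0 marks N0=dead -> (dead,v1)
Op 2: N2 marks N1=alive -> (alive,v1)
Op 3: N0 marks N2=dead -> (dead,v1)
Op 4: gossip N0<->N2 -> N0.N0=(dead,v1) N0.N1=(alive,v1) N0.N2=(dead,v1) | N2.N0=(dead,v1) N2.N1=(alive,v1) N2.N2=(dead,v1)
Op 5: N0 marks N0=dead -> (dead,v2)
Op 6: N1 marks N1=alive -> (alive,v1)
Op 7: N1 marks N0=suspect -> (suspect,v1)
Op 8: N1 marks N0=dead -> (dead,v2)

Answer: dead 2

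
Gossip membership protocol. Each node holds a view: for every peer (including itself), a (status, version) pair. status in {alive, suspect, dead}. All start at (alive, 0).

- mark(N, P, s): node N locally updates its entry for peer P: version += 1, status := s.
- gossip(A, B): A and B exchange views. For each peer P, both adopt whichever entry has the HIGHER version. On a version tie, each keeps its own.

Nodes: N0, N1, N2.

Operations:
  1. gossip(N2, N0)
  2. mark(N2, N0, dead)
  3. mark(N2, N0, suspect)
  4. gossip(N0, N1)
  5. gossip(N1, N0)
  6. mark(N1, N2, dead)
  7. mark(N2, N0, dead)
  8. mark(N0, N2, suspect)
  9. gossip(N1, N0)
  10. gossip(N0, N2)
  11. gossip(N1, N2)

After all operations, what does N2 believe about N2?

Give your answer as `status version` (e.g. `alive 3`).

Op 1: gossip N2<->N0 -> N2.N0=(alive,v0) N2.N1=(alive,v0) N2.N2=(alive,v0) | N0.N0=(alive,v0) N0.N1=(alive,v0) N0.N2=(alive,v0)
Op 2: N2 marks N0=dead -> (dead,v1)
Op 3: N2 marks N0=suspect -> (suspect,v2)
Op 4: gossip N0<->N1 -> N0.N0=(alive,v0) N0.N1=(alive,v0) N0.N2=(alive,v0) | N1.N0=(alive,v0) N1.N1=(alive,v0) N1.N2=(alive,v0)
Op 5: gossip N1<->N0 -> N1.N0=(alive,v0) N1.N1=(alive,v0) N1.N2=(alive,v0) | N0.N0=(alive,v0) N0.N1=(alive,v0) N0.N2=(alive,v0)
Op 6: N1 marks N2=dead -> (dead,v1)
Op 7: N2 marks N0=dead -> (dead,v3)
Op 8: N0 marks N2=suspect -> (suspect,v1)
Op 9: gossip N1<->N0 -> N1.N0=(alive,v0) N1.N1=(alive,v0) N1.N2=(dead,v1) | N0.N0=(alive,v0) N0.N1=(alive,v0) N0.N2=(suspect,v1)
Op 10: gossip N0<->N2 -> N0.N0=(dead,v3) N0.N1=(alive,v0) N0.N2=(suspect,v1) | N2.N0=(dead,v3) N2.N1=(alive,v0) N2.N2=(suspect,v1)
Op 11: gossip N1<->N2 -> N1.N0=(dead,v3) N1.N1=(alive,v0) N1.N2=(dead,v1) | N2.N0=(dead,v3) N2.N1=(alive,v0) N2.N2=(suspect,v1)

Answer: suspect 1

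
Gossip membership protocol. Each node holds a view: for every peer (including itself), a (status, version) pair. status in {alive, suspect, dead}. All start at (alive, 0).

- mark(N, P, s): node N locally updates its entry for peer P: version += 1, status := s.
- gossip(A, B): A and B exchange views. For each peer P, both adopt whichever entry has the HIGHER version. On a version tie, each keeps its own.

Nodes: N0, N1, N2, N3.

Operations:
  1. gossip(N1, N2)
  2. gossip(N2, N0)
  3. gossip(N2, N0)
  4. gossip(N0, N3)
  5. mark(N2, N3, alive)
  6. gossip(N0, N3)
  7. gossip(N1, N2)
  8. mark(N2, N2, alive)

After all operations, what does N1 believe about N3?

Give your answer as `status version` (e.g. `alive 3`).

Op 1: gossip N1<->N2 -> N1.N0=(alive,v0) N1.N1=(alive,v0) N1.N2=(alive,v0) N1.N3=(alive,v0) | N2.N0=(alive,v0) N2.N1=(alive,v0) N2.N2=(alive,v0) N2.N3=(alive,v0)
Op 2: gossip N2<->N0 -> N2.N0=(alive,v0) N2.N1=(alive,v0) N2.N2=(alive,v0) N2.N3=(alive,v0) | N0.N0=(alive,v0) N0.N1=(alive,v0) N0.N2=(alive,v0) N0.N3=(alive,v0)
Op 3: gossip N2<->N0 -> N2.N0=(alive,v0) N2.N1=(alive,v0) N2.N2=(alive,v0) N2.N3=(alive,v0) | N0.N0=(alive,v0) N0.N1=(alive,v0) N0.N2=(alive,v0) N0.N3=(alive,v0)
Op 4: gossip N0<->N3 -> N0.N0=(alive,v0) N0.N1=(alive,v0) N0.N2=(alive,v0) N0.N3=(alive,v0) | N3.N0=(alive,v0) N3.N1=(alive,v0) N3.N2=(alive,v0) N3.N3=(alive,v0)
Op 5: N2 marks N3=alive -> (alive,v1)
Op 6: gossip N0<->N3 -> N0.N0=(alive,v0) N0.N1=(alive,v0) N0.N2=(alive,v0) N0.N3=(alive,v0) | N3.N0=(alive,v0) N3.N1=(alive,v0) N3.N2=(alive,v0) N3.N3=(alive,v0)
Op 7: gossip N1<->N2 -> N1.N0=(alive,v0) N1.N1=(alive,v0) N1.N2=(alive,v0) N1.N3=(alive,v1) | N2.N0=(alive,v0) N2.N1=(alive,v0) N2.N2=(alive,v0) N2.N3=(alive,v1)
Op 8: N2 marks N2=alive -> (alive,v1)

Answer: alive 1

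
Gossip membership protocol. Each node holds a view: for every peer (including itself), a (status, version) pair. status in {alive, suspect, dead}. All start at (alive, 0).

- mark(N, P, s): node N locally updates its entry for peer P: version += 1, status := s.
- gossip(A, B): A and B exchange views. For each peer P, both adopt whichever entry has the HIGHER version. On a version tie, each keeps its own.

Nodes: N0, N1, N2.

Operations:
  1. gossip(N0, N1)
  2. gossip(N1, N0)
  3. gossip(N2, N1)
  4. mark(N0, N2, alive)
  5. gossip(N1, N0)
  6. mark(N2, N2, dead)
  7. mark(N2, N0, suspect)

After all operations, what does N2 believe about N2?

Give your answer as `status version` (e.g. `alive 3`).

Op 1: gossip N0<->N1 -> N0.N0=(alive,v0) N0.N1=(alive,v0) N0.N2=(alive,v0) | N1.N0=(alive,v0) N1.N1=(alive,v0) N1.N2=(alive,v0)
Op 2: gossip N1<->N0 -> N1.N0=(alive,v0) N1.N1=(alive,v0) N1.N2=(alive,v0) | N0.N0=(alive,v0) N0.N1=(alive,v0) N0.N2=(alive,v0)
Op 3: gossip N2<->N1 -> N2.N0=(alive,v0) N2.N1=(alive,v0) N2.N2=(alive,v0) | N1.N0=(alive,v0) N1.N1=(alive,v0) N1.N2=(alive,v0)
Op 4: N0 marks N2=alive -> (alive,v1)
Op 5: gossip N1<->N0 -> N1.N0=(alive,v0) N1.N1=(alive,v0) N1.N2=(alive,v1) | N0.N0=(alive,v0) N0.N1=(alive,v0) N0.N2=(alive,v1)
Op 6: N2 marks N2=dead -> (dead,v1)
Op 7: N2 marks N0=suspect -> (suspect,v1)

Answer: dead 1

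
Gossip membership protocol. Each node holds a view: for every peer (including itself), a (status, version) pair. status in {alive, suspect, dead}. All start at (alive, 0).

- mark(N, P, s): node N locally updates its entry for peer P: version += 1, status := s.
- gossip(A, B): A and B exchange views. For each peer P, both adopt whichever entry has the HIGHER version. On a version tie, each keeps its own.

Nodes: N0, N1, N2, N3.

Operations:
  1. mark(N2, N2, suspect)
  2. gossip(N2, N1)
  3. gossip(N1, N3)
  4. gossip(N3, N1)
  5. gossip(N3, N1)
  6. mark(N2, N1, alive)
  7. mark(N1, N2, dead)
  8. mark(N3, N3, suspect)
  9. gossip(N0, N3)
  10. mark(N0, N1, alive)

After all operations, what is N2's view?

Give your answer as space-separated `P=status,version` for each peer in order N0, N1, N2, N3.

Answer: N0=alive,0 N1=alive,1 N2=suspect,1 N3=alive,0

Derivation:
Op 1: N2 marks N2=suspect -> (suspect,v1)
Op 2: gossip N2<->N1 -> N2.N0=(alive,v0) N2.N1=(alive,v0) N2.N2=(suspect,v1) N2.N3=(alive,v0) | N1.N0=(alive,v0) N1.N1=(alive,v0) N1.N2=(suspect,v1) N1.N3=(alive,v0)
Op 3: gossip N1<->N3 -> N1.N0=(alive,v0) N1.N1=(alive,v0) N1.N2=(suspect,v1) N1.N3=(alive,v0) | N3.N0=(alive,v0) N3.N1=(alive,v0) N3.N2=(suspect,v1) N3.N3=(alive,v0)
Op 4: gossip N3<->N1 -> N3.N0=(alive,v0) N3.N1=(alive,v0) N3.N2=(suspect,v1) N3.N3=(alive,v0) | N1.N0=(alive,v0) N1.N1=(alive,v0) N1.N2=(suspect,v1) N1.N3=(alive,v0)
Op 5: gossip N3<->N1 -> N3.N0=(alive,v0) N3.N1=(alive,v0) N3.N2=(suspect,v1) N3.N3=(alive,v0) | N1.N0=(alive,v0) N1.N1=(alive,v0) N1.N2=(suspect,v1) N1.N3=(alive,v0)
Op 6: N2 marks N1=alive -> (alive,v1)
Op 7: N1 marks N2=dead -> (dead,v2)
Op 8: N3 marks N3=suspect -> (suspect,v1)
Op 9: gossip N0<->N3 -> N0.N0=(alive,v0) N0.N1=(alive,v0) N0.N2=(suspect,v1) N0.N3=(suspect,v1) | N3.N0=(alive,v0) N3.N1=(alive,v0) N3.N2=(suspect,v1) N3.N3=(suspect,v1)
Op 10: N0 marks N1=alive -> (alive,v1)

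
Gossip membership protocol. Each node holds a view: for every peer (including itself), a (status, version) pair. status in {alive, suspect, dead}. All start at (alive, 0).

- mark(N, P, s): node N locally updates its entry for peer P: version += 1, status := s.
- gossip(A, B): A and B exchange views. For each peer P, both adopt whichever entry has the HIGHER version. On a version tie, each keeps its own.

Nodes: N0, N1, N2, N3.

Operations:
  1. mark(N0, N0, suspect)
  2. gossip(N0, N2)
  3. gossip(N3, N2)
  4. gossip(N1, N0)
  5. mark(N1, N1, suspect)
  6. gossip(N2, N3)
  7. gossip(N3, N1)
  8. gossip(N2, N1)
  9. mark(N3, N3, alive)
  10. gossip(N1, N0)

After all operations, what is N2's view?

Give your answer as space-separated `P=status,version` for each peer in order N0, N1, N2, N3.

Op 1: N0 marks N0=suspect -> (suspect,v1)
Op 2: gossip N0<->N2 -> N0.N0=(suspect,v1) N0.N1=(alive,v0) N0.N2=(alive,v0) N0.N3=(alive,v0) | N2.N0=(suspect,v1) N2.N1=(alive,v0) N2.N2=(alive,v0) N2.N3=(alive,v0)
Op 3: gossip N3<->N2 -> N3.N0=(suspect,v1) N3.N1=(alive,v0) N3.N2=(alive,v0) N3.N3=(alive,v0) | N2.N0=(suspect,v1) N2.N1=(alive,v0) N2.N2=(alive,v0) N2.N3=(alive,v0)
Op 4: gossip N1<->N0 -> N1.N0=(suspect,v1) N1.N1=(alive,v0) N1.N2=(alive,v0) N1.N3=(alive,v0) | N0.N0=(suspect,v1) N0.N1=(alive,v0) N0.N2=(alive,v0) N0.N3=(alive,v0)
Op 5: N1 marks N1=suspect -> (suspect,v1)
Op 6: gossip N2<->N3 -> N2.N0=(suspect,v1) N2.N1=(alive,v0) N2.N2=(alive,v0) N2.N3=(alive,v0) | N3.N0=(suspect,v1) N3.N1=(alive,v0) N3.N2=(alive,v0) N3.N3=(alive,v0)
Op 7: gossip N3<->N1 -> N3.N0=(suspect,v1) N3.N1=(suspect,v1) N3.N2=(alive,v0) N3.N3=(alive,v0) | N1.N0=(suspect,v1) N1.N1=(suspect,v1) N1.N2=(alive,v0) N1.N3=(alive,v0)
Op 8: gossip N2<->N1 -> N2.N0=(suspect,v1) N2.N1=(suspect,v1) N2.N2=(alive,v0) N2.N3=(alive,v0) | N1.N0=(suspect,v1) N1.N1=(suspect,v1) N1.N2=(alive,v0) N1.N3=(alive,v0)
Op 9: N3 marks N3=alive -> (alive,v1)
Op 10: gossip N1<->N0 -> N1.N0=(suspect,v1) N1.N1=(suspect,v1) N1.N2=(alive,v0) N1.N3=(alive,v0) | N0.N0=(suspect,v1) N0.N1=(suspect,v1) N0.N2=(alive,v0) N0.N3=(alive,v0)

Answer: N0=suspect,1 N1=suspect,1 N2=alive,0 N3=alive,0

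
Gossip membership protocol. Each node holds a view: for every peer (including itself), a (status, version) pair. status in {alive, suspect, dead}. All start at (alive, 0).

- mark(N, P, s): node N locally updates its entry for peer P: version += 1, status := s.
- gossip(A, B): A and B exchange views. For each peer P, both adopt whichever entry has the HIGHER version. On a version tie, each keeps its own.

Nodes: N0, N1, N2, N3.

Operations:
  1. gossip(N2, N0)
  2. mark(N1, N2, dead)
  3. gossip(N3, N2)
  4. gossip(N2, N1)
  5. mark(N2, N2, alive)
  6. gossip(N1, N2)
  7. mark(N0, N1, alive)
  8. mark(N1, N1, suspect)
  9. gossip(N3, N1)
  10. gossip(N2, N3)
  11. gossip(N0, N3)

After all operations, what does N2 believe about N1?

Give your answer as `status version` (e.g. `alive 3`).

Op 1: gossip N2<->N0 -> N2.N0=(alive,v0) N2.N1=(alive,v0) N2.N2=(alive,v0) N2.N3=(alive,v0) | N0.N0=(alive,v0) N0.N1=(alive,v0) N0.N2=(alive,v0) N0.N3=(alive,v0)
Op 2: N1 marks N2=dead -> (dead,v1)
Op 3: gossip N3<->N2 -> N3.N0=(alive,v0) N3.N1=(alive,v0) N3.N2=(alive,v0) N3.N3=(alive,v0) | N2.N0=(alive,v0) N2.N1=(alive,v0) N2.N2=(alive,v0) N2.N3=(alive,v0)
Op 4: gossip N2<->N1 -> N2.N0=(alive,v0) N2.N1=(alive,v0) N2.N2=(dead,v1) N2.N3=(alive,v0) | N1.N0=(alive,v0) N1.N1=(alive,v0) N1.N2=(dead,v1) N1.N3=(alive,v0)
Op 5: N2 marks N2=alive -> (alive,v2)
Op 6: gossip N1<->N2 -> N1.N0=(alive,v0) N1.N1=(alive,v0) N1.N2=(alive,v2) N1.N3=(alive,v0) | N2.N0=(alive,v0) N2.N1=(alive,v0) N2.N2=(alive,v2) N2.N3=(alive,v0)
Op 7: N0 marks N1=alive -> (alive,v1)
Op 8: N1 marks N1=suspect -> (suspect,v1)
Op 9: gossip N3<->N1 -> N3.N0=(alive,v0) N3.N1=(suspect,v1) N3.N2=(alive,v2) N3.N3=(alive,v0) | N1.N0=(alive,v0) N1.N1=(suspect,v1) N1.N2=(alive,v2) N1.N3=(alive,v0)
Op 10: gossip N2<->N3 -> N2.N0=(alive,v0) N2.N1=(suspect,v1) N2.N2=(alive,v2) N2.N3=(alive,v0) | N3.N0=(alive,v0) N3.N1=(suspect,v1) N3.N2=(alive,v2) N3.N3=(alive,v0)
Op 11: gossip N0<->N3 -> N0.N0=(alive,v0) N0.N1=(alive,v1) N0.N2=(alive,v2) N0.N3=(alive,v0) | N3.N0=(alive,v0) N3.N1=(suspect,v1) N3.N2=(alive,v2) N3.N3=(alive,v0)

Answer: suspect 1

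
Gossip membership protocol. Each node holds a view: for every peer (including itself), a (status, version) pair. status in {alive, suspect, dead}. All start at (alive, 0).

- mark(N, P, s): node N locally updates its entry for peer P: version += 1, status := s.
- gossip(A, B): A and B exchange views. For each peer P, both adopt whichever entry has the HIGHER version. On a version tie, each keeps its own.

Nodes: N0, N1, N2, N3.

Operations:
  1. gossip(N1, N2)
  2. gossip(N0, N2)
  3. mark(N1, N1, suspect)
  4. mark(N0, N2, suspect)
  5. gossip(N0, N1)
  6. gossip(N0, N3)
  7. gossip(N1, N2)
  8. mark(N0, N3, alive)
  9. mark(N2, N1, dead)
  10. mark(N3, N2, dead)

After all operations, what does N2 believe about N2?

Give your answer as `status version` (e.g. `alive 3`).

Answer: suspect 1

Derivation:
Op 1: gossip N1<->N2 -> N1.N0=(alive,v0) N1.N1=(alive,v0) N1.N2=(alive,v0) N1.N3=(alive,v0) | N2.N0=(alive,v0) N2.N1=(alive,v0) N2.N2=(alive,v0) N2.N3=(alive,v0)
Op 2: gossip N0<->N2 -> N0.N0=(alive,v0) N0.N1=(alive,v0) N0.N2=(alive,v0) N0.N3=(alive,v0) | N2.N0=(alive,v0) N2.N1=(alive,v0) N2.N2=(alive,v0) N2.N3=(alive,v0)
Op 3: N1 marks N1=suspect -> (suspect,v1)
Op 4: N0 marks N2=suspect -> (suspect,v1)
Op 5: gossip N0<->N1 -> N0.N0=(alive,v0) N0.N1=(suspect,v1) N0.N2=(suspect,v1) N0.N3=(alive,v0) | N1.N0=(alive,v0) N1.N1=(suspect,v1) N1.N2=(suspect,v1) N1.N3=(alive,v0)
Op 6: gossip N0<->N3 -> N0.N0=(alive,v0) N0.N1=(suspect,v1) N0.N2=(suspect,v1) N0.N3=(alive,v0) | N3.N0=(alive,v0) N3.N1=(suspect,v1) N3.N2=(suspect,v1) N3.N3=(alive,v0)
Op 7: gossip N1<->N2 -> N1.N0=(alive,v0) N1.N1=(suspect,v1) N1.N2=(suspect,v1) N1.N3=(alive,v0) | N2.N0=(alive,v0) N2.N1=(suspect,v1) N2.N2=(suspect,v1) N2.N3=(alive,v0)
Op 8: N0 marks N3=alive -> (alive,v1)
Op 9: N2 marks N1=dead -> (dead,v2)
Op 10: N3 marks N2=dead -> (dead,v2)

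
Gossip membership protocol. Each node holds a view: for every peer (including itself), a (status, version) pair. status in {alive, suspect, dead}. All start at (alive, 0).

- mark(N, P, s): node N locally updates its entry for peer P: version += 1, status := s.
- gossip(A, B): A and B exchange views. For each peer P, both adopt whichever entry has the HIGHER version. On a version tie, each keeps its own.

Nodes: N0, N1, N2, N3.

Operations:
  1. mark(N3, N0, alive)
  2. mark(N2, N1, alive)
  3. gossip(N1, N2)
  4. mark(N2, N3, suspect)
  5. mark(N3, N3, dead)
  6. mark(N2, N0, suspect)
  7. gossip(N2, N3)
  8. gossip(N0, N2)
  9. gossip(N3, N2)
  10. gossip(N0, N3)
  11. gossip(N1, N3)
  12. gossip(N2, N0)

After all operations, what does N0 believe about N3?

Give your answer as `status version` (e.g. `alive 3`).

Answer: suspect 1

Derivation:
Op 1: N3 marks N0=alive -> (alive,v1)
Op 2: N2 marks N1=alive -> (alive,v1)
Op 3: gossip N1<->N2 -> N1.N0=(alive,v0) N1.N1=(alive,v1) N1.N2=(alive,v0) N1.N3=(alive,v0) | N2.N0=(alive,v0) N2.N1=(alive,v1) N2.N2=(alive,v0) N2.N3=(alive,v0)
Op 4: N2 marks N3=suspect -> (suspect,v1)
Op 5: N3 marks N3=dead -> (dead,v1)
Op 6: N2 marks N0=suspect -> (suspect,v1)
Op 7: gossip N2<->N3 -> N2.N0=(suspect,v1) N2.N1=(alive,v1) N2.N2=(alive,v0) N2.N3=(suspect,v1) | N3.N0=(alive,v1) N3.N1=(alive,v1) N3.N2=(alive,v0) N3.N3=(dead,v1)
Op 8: gossip N0<->N2 -> N0.N0=(suspect,v1) N0.N1=(alive,v1) N0.N2=(alive,v0) N0.N3=(suspect,v1) | N2.N0=(suspect,v1) N2.N1=(alive,v1) N2.N2=(alive,v0) N2.N3=(suspect,v1)
Op 9: gossip N3<->N2 -> N3.N0=(alive,v1) N3.N1=(alive,v1) N3.N2=(alive,v0) N3.N3=(dead,v1) | N2.N0=(suspect,v1) N2.N1=(alive,v1) N2.N2=(alive,v0) N2.N3=(suspect,v1)
Op 10: gossip N0<->N3 -> N0.N0=(suspect,v1) N0.N1=(alive,v1) N0.N2=(alive,v0) N0.N3=(suspect,v1) | N3.N0=(alive,v1) N3.N1=(alive,v1) N3.N2=(alive,v0) N3.N3=(dead,v1)
Op 11: gossip N1<->N3 -> N1.N0=(alive,v1) N1.N1=(alive,v1) N1.N2=(alive,v0) N1.N3=(dead,v1) | N3.N0=(alive,v1) N3.N1=(alive,v1) N3.N2=(alive,v0) N3.N3=(dead,v1)
Op 12: gossip N2<->N0 -> N2.N0=(suspect,v1) N2.N1=(alive,v1) N2.N2=(alive,v0) N2.N3=(suspect,v1) | N0.N0=(suspect,v1) N0.N1=(alive,v1) N0.N2=(alive,v0) N0.N3=(suspect,v1)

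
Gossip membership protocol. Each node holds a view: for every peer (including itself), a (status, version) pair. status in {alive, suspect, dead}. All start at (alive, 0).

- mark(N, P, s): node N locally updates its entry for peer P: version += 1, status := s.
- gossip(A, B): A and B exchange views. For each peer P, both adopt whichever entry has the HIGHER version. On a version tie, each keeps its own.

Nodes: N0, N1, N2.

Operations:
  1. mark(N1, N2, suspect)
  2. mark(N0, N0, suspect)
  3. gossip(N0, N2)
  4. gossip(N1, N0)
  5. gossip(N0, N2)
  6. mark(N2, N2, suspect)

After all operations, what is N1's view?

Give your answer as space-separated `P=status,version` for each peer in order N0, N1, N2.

Op 1: N1 marks N2=suspect -> (suspect,v1)
Op 2: N0 marks N0=suspect -> (suspect,v1)
Op 3: gossip N0<->N2 -> N0.N0=(suspect,v1) N0.N1=(alive,v0) N0.N2=(alive,v0) | N2.N0=(suspect,v1) N2.N1=(alive,v0) N2.N2=(alive,v0)
Op 4: gossip N1<->N0 -> N1.N0=(suspect,v1) N1.N1=(alive,v0) N1.N2=(suspect,v1) | N0.N0=(suspect,v1) N0.N1=(alive,v0) N0.N2=(suspect,v1)
Op 5: gossip N0<->N2 -> N0.N0=(suspect,v1) N0.N1=(alive,v0) N0.N2=(suspect,v1) | N2.N0=(suspect,v1) N2.N1=(alive,v0) N2.N2=(suspect,v1)
Op 6: N2 marks N2=suspect -> (suspect,v2)

Answer: N0=suspect,1 N1=alive,0 N2=suspect,1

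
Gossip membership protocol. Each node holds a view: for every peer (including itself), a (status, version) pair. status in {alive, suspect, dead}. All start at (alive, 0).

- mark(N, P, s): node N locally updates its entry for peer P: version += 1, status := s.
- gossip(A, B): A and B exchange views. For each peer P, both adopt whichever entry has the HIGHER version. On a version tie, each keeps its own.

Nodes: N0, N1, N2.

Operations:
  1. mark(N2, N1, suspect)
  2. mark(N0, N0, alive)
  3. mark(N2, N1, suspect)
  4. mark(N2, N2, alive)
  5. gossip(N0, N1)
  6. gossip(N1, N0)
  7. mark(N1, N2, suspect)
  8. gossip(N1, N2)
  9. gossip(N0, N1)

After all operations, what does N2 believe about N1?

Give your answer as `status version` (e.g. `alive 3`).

Op 1: N2 marks N1=suspect -> (suspect,v1)
Op 2: N0 marks N0=alive -> (alive,v1)
Op 3: N2 marks N1=suspect -> (suspect,v2)
Op 4: N2 marks N2=alive -> (alive,v1)
Op 5: gossip N0<->N1 -> N0.N0=(alive,v1) N0.N1=(alive,v0) N0.N2=(alive,v0) | N1.N0=(alive,v1) N1.N1=(alive,v0) N1.N2=(alive,v0)
Op 6: gossip N1<->N0 -> N1.N0=(alive,v1) N1.N1=(alive,v0) N1.N2=(alive,v0) | N0.N0=(alive,v1) N0.N1=(alive,v0) N0.N2=(alive,v0)
Op 7: N1 marks N2=suspect -> (suspect,v1)
Op 8: gossip N1<->N2 -> N1.N0=(alive,v1) N1.N1=(suspect,v2) N1.N2=(suspect,v1) | N2.N0=(alive,v1) N2.N1=(suspect,v2) N2.N2=(alive,v1)
Op 9: gossip N0<->N1 -> N0.N0=(alive,v1) N0.N1=(suspect,v2) N0.N2=(suspect,v1) | N1.N0=(alive,v1) N1.N1=(suspect,v2) N1.N2=(suspect,v1)

Answer: suspect 2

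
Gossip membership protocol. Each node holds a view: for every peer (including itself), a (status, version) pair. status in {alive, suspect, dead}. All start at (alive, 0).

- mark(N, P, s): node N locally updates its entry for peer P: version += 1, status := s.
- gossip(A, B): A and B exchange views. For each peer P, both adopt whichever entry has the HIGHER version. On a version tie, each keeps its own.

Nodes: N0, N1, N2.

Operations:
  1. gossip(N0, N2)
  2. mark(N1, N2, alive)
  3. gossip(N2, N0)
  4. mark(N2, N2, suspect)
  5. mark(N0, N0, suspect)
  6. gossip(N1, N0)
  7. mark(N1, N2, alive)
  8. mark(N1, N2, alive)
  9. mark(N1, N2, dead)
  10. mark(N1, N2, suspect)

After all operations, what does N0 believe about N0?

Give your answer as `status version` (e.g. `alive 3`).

Answer: suspect 1

Derivation:
Op 1: gossip N0<->N2 -> N0.N0=(alive,v0) N0.N1=(alive,v0) N0.N2=(alive,v0) | N2.N0=(alive,v0) N2.N1=(alive,v0) N2.N2=(alive,v0)
Op 2: N1 marks N2=alive -> (alive,v1)
Op 3: gossip N2<->N0 -> N2.N0=(alive,v0) N2.N1=(alive,v0) N2.N2=(alive,v0) | N0.N0=(alive,v0) N0.N1=(alive,v0) N0.N2=(alive,v0)
Op 4: N2 marks N2=suspect -> (suspect,v1)
Op 5: N0 marks N0=suspect -> (suspect,v1)
Op 6: gossip N1<->N0 -> N1.N0=(suspect,v1) N1.N1=(alive,v0) N1.N2=(alive,v1) | N0.N0=(suspect,v1) N0.N1=(alive,v0) N0.N2=(alive,v1)
Op 7: N1 marks N2=alive -> (alive,v2)
Op 8: N1 marks N2=alive -> (alive,v3)
Op 9: N1 marks N2=dead -> (dead,v4)
Op 10: N1 marks N2=suspect -> (suspect,v5)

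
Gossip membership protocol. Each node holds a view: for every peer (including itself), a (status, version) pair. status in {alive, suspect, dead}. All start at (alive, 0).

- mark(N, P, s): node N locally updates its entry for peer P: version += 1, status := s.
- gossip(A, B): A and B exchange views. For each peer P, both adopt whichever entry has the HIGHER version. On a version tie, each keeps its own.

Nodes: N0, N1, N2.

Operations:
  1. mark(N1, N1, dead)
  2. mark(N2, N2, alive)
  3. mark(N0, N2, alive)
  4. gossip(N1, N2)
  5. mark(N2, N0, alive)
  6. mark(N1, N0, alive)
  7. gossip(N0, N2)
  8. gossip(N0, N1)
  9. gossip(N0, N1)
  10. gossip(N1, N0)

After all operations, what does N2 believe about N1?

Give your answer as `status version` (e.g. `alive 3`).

Op 1: N1 marks N1=dead -> (dead,v1)
Op 2: N2 marks N2=alive -> (alive,v1)
Op 3: N0 marks N2=alive -> (alive,v1)
Op 4: gossip N1<->N2 -> N1.N0=(alive,v0) N1.N1=(dead,v1) N1.N2=(alive,v1) | N2.N0=(alive,v0) N2.N1=(dead,v1) N2.N2=(alive,v1)
Op 5: N2 marks N0=alive -> (alive,v1)
Op 6: N1 marks N0=alive -> (alive,v1)
Op 7: gossip N0<->N2 -> N0.N0=(alive,v1) N0.N1=(dead,v1) N0.N2=(alive,v1) | N2.N0=(alive,v1) N2.N1=(dead,v1) N2.N2=(alive,v1)
Op 8: gossip N0<->N1 -> N0.N0=(alive,v1) N0.N1=(dead,v1) N0.N2=(alive,v1) | N1.N0=(alive,v1) N1.N1=(dead,v1) N1.N2=(alive,v1)
Op 9: gossip N0<->N1 -> N0.N0=(alive,v1) N0.N1=(dead,v1) N0.N2=(alive,v1) | N1.N0=(alive,v1) N1.N1=(dead,v1) N1.N2=(alive,v1)
Op 10: gossip N1<->N0 -> N1.N0=(alive,v1) N1.N1=(dead,v1) N1.N2=(alive,v1) | N0.N0=(alive,v1) N0.N1=(dead,v1) N0.N2=(alive,v1)

Answer: dead 1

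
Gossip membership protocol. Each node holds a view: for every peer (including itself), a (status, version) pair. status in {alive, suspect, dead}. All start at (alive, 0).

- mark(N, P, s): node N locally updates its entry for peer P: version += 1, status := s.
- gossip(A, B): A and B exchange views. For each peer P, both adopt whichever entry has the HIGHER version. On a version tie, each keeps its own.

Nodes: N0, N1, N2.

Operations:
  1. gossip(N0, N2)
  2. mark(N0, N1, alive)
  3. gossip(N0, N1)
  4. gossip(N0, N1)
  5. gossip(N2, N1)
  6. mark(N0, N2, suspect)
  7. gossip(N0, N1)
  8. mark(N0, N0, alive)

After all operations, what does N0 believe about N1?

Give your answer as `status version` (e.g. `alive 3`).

Answer: alive 1

Derivation:
Op 1: gossip N0<->N2 -> N0.N0=(alive,v0) N0.N1=(alive,v0) N0.N2=(alive,v0) | N2.N0=(alive,v0) N2.N1=(alive,v0) N2.N2=(alive,v0)
Op 2: N0 marks N1=alive -> (alive,v1)
Op 3: gossip N0<->N1 -> N0.N0=(alive,v0) N0.N1=(alive,v1) N0.N2=(alive,v0) | N1.N0=(alive,v0) N1.N1=(alive,v1) N1.N2=(alive,v0)
Op 4: gossip N0<->N1 -> N0.N0=(alive,v0) N0.N1=(alive,v1) N0.N2=(alive,v0) | N1.N0=(alive,v0) N1.N1=(alive,v1) N1.N2=(alive,v0)
Op 5: gossip N2<->N1 -> N2.N0=(alive,v0) N2.N1=(alive,v1) N2.N2=(alive,v0) | N1.N0=(alive,v0) N1.N1=(alive,v1) N1.N2=(alive,v0)
Op 6: N0 marks N2=suspect -> (suspect,v1)
Op 7: gossip N0<->N1 -> N0.N0=(alive,v0) N0.N1=(alive,v1) N0.N2=(suspect,v1) | N1.N0=(alive,v0) N1.N1=(alive,v1) N1.N2=(suspect,v1)
Op 8: N0 marks N0=alive -> (alive,v1)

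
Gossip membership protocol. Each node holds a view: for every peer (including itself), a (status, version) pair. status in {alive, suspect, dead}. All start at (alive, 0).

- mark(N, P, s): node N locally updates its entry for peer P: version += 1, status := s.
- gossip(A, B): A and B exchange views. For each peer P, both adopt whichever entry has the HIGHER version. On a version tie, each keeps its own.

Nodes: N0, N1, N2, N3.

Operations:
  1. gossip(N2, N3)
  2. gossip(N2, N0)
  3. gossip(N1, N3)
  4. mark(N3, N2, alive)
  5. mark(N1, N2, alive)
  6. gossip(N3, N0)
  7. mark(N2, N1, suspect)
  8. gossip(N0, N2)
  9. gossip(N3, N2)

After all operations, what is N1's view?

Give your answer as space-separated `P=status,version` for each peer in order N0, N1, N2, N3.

Op 1: gossip N2<->N3 -> N2.N0=(alive,v0) N2.N1=(alive,v0) N2.N2=(alive,v0) N2.N3=(alive,v0) | N3.N0=(alive,v0) N3.N1=(alive,v0) N3.N2=(alive,v0) N3.N3=(alive,v0)
Op 2: gossip N2<->N0 -> N2.N0=(alive,v0) N2.N1=(alive,v0) N2.N2=(alive,v0) N2.N3=(alive,v0) | N0.N0=(alive,v0) N0.N1=(alive,v0) N0.N2=(alive,v0) N0.N3=(alive,v0)
Op 3: gossip N1<->N3 -> N1.N0=(alive,v0) N1.N1=(alive,v0) N1.N2=(alive,v0) N1.N3=(alive,v0) | N3.N0=(alive,v0) N3.N1=(alive,v0) N3.N2=(alive,v0) N3.N3=(alive,v0)
Op 4: N3 marks N2=alive -> (alive,v1)
Op 5: N1 marks N2=alive -> (alive,v1)
Op 6: gossip N3<->N0 -> N3.N0=(alive,v0) N3.N1=(alive,v0) N3.N2=(alive,v1) N3.N3=(alive,v0) | N0.N0=(alive,v0) N0.N1=(alive,v0) N0.N2=(alive,v1) N0.N3=(alive,v0)
Op 7: N2 marks N1=suspect -> (suspect,v1)
Op 8: gossip N0<->N2 -> N0.N0=(alive,v0) N0.N1=(suspect,v1) N0.N2=(alive,v1) N0.N3=(alive,v0) | N2.N0=(alive,v0) N2.N1=(suspect,v1) N2.N2=(alive,v1) N2.N3=(alive,v0)
Op 9: gossip N3<->N2 -> N3.N0=(alive,v0) N3.N1=(suspect,v1) N3.N2=(alive,v1) N3.N3=(alive,v0) | N2.N0=(alive,v0) N2.N1=(suspect,v1) N2.N2=(alive,v1) N2.N3=(alive,v0)

Answer: N0=alive,0 N1=alive,0 N2=alive,1 N3=alive,0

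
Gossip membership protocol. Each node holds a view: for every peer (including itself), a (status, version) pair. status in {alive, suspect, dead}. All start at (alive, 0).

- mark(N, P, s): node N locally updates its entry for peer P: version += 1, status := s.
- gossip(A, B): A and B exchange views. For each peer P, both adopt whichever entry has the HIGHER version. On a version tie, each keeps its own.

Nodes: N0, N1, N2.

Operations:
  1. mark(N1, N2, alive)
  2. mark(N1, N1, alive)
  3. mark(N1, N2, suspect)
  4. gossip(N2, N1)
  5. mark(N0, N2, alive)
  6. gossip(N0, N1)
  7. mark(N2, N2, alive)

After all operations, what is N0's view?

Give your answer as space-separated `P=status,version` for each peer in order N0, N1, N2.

Answer: N0=alive,0 N1=alive,1 N2=suspect,2

Derivation:
Op 1: N1 marks N2=alive -> (alive,v1)
Op 2: N1 marks N1=alive -> (alive,v1)
Op 3: N1 marks N2=suspect -> (suspect,v2)
Op 4: gossip N2<->N1 -> N2.N0=(alive,v0) N2.N1=(alive,v1) N2.N2=(suspect,v2) | N1.N0=(alive,v0) N1.N1=(alive,v1) N1.N2=(suspect,v2)
Op 5: N0 marks N2=alive -> (alive,v1)
Op 6: gossip N0<->N1 -> N0.N0=(alive,v0) N0.N1=(alive,v1) N0.N2=(suspect,v2) | N1.N0=(alive,v0) N1.N1=(alive,v1) N1.N2=(suspect,v2)
Op 7: N2 marks N2=alive -> (alive,v3)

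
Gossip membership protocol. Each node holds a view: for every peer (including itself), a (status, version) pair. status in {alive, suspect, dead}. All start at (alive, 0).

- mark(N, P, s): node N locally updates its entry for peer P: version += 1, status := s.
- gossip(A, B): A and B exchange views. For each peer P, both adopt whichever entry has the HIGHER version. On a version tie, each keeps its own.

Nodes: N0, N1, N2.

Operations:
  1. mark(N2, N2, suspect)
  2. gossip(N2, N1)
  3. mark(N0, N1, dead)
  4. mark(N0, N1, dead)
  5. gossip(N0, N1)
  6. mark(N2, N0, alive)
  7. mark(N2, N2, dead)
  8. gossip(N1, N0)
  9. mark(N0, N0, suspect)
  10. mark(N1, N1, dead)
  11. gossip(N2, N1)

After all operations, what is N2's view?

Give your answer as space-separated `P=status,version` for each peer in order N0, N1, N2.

Answer: N0=alive,1 N1=dead,3 N2=dead,2

Derivation:
Op 1: N2 marks N2=suspect -> (suspect,v1)
Op 2: gossip N2<->N1 -> N2.N0=(alive,v0) N2.N1=(alive,v0) N2.N2=(suspect,v1) | N1.N0=(alive,v0) N1.N1=(alive,v0) N1.N2=(suspect,v1)
Op 3: N0 marks N1=dead -> (dead,v1)
Op 4: N0 marks N1=dead -> (dead,v2)
Op 5: gossip N0<->N1 -> N0.N0=(alive,v0) N0.N1=(dead,v2) N0.N2=(suspect,v1) | N1.N0=(alive,v0) N1.N1=(dead,v2) N1.N2=(suspect,v1)
Op 6: N2 marks N0=alive -> (alive,v1)
Op 7: N2 marks N2=dead -> (dead,v2)
Op 8: gossip N1<->N0 -> N1.N0=(alive,v0) N1.N1=(dead,v2) N1.N2=(suspect,v1) | N0.N0=(alive,v0) N0.N1=(dead,v2) N0.N2=(suspect,v1)
Op 9: N0 marks N0=suspect -> (suspect,v1)
Op 10: N1 marks N1=dead -> (dead,v3)
Op 11: gossip N2<->N1 -> N2.N0=(alive,v1) N2.N1=(dead,v3) N2.N2=(dead,v2) | N1.N0=(alive,v1) N1.N1=(dead,v3) N1.N2=(dead,v2)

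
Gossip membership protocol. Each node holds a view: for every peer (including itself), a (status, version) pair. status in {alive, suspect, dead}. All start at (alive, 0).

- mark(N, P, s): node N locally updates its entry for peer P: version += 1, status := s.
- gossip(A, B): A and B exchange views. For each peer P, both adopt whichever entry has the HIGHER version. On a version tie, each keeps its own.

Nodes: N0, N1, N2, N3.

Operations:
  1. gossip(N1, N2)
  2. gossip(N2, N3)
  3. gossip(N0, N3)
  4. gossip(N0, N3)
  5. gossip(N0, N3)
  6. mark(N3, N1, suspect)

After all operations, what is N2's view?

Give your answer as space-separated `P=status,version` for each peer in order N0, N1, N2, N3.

Answer: N0=alive,0 N1=alive,0 N2=alive,0 N3=alive,0

Derivation:
Op 1: gossip N1<->N2 -> N1.N0=(alive,v0) N1.N1=(alive,v0) N1.N2=(alive,v0) N1.N3=(alive,v0) | N2.N0=(alive,v0) N2.N1=(alive,v0) N2.N2=(alive,v0) N2.N3=(alive,v0)
Op 2: gossip N2<->N3 -> N2.N0=(alive,v0) N2.N1=(alive,v0) N2.N2=(alive,v0) N2.N3=(alive,v0) | N3.N0=(alive,v0) N3.N1=(alive,v0) N3.N2=(alive,v0) N3.N3=(alive,v0)
Op 3: gossip N0<->N3 -> N0.N0=(alive,v0) N0.N1=(alive,v0) N0.N2=(alive,v0) N0.N3=(alive,v0) | N3.N0=(alive,v0) N3.N1=(alive,v0) N3.N2=(alive,v0) N3.N3=(alive,v0)
Op 4: gossip N0<->N3 -> N0.N0=(alive,v0) N0.N1=(alive,v0) N0.N2=(alive,v0) N0.N3=(alive,v0) | N3.N0=(alive,v0) N3.N1=(alive,v0) N3.N2=(alive,v0) N3.N3=(alive,v0)
Op 5: gossip N0<->N3 -> N0.N0=(alive,v0) N0.N1=(alive,v0) N0.N2=(alive,v0) N0.N3=(alive,v0) | N3.N0=(alive,v0) N3.N1=(alive,v0) N3.N2=(alive,v0) N3.N3=(alive,v0)
Op 6: N3 marks N1=suspect -> (suspect,v1)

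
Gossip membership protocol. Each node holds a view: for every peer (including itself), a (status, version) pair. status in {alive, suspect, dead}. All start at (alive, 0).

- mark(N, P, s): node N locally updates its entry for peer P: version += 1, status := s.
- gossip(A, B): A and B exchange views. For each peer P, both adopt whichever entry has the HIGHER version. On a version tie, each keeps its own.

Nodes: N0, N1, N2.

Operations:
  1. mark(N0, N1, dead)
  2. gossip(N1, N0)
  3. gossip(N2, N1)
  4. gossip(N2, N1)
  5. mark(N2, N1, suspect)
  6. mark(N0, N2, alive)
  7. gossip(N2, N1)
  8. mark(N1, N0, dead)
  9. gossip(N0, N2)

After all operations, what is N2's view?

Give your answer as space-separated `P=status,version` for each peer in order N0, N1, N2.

Op 1: N0 marks N1=dead -> (dead,v1)
Op 2: gossip N1<->N0 -> N1.N0=(alive,v0) N1.N1=(dead,v1) N1.N2=(alive,v0) | N0.N0=(alive,v0) N0.N1=(dead,v1) N0.N2=(alive,v0)
Op 3: gossip N2<->N1 -> N2.N0=(alive,v0) N2.N1=(dead,v1) N2.N2=(alive,v0) | N1.N0=(alive,v0) N1.N1=(dead,v1) N1.N2=(alive,v0)
Op 4: gossip N2<->N1 -> N2.N0=(alive,v0) N2.N1=(dead,v1) N2.N2=(alive,v0) | N1.N0=(alive,v0) N1.N1=(dead,v1) N1.N2=(alive,v0)
Op 5: N2 marks N1=suspect -> (suspect,v2)
Op 6: N0 marks N2=alive -> (alive,v1)
Op 7: gossip N2<->N1 -> N2.N0=(alive,v0) N2.N1=(suspect,v2) N2.N2=(alive,v0) | N1.N0=(alive,v0) N1.N1=(suspect,v2) N1.N2=(alive,v0)
Op 8: N1 marks N0=dead -> (dead,v1)
Op 9: gossip N0<->N2 -> N0.N0=(alive,v0) N0.N1=(suspect,v2) N0.N2=(alive,v1) | N2.N0=(alive,v0) N2.N1=(suspect,v2) N2.N2=(alive,v1)

Answer: N0=alive,0 N1=suspect,2 N2=alive,1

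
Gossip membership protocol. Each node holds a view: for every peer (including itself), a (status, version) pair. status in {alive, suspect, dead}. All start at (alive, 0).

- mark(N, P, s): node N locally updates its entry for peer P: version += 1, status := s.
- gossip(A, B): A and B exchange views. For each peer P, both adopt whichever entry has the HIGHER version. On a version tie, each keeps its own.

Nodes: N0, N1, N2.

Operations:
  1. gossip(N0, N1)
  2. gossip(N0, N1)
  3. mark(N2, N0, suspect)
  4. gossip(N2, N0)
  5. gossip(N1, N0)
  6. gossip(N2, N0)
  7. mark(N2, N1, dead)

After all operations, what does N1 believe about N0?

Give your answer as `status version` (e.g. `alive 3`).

Op 1: gossip N0<->N1 -> N0.N0=(alive,v0) N0.N1=(alive,v0) N0.N2=(alive,v0) | N1.N0=(alive,v0) N1.N1=(alive,v0) N1.N2=(alive,v0)
Op 2: gossip N0<->N1 -> N0.N0=(alive,v0) N0.N1=(alive,v0) N0.N2=(alive,v0) | N1.N0=(alive,v0) N1.N1=(alive,v0) N1.N2=(alive,v0)
Op 3: N2 marks N0=suspect -> (suspect,v1)
Op 4: gossip N2<->N0 -> N2.N0=(suspect,v1) N2.N1=(alive,v0) N2.N2=(alive,v0) | N0.N0=(suspect,v1) N0.N1=(alive,v0) N0.N2=(alive,v0)
Op 5: gossip N1<->N0 -> N1.N0=(suspect,v1) N1.N1=(alive,v0) N1.N2=(alive,v0) | N0.N0=(suspect,v1) N0.N1=(alive,v0) N0.N2=(alive,v0)
Op 6: gossip N2<->N0 -> N2.N0=(suspect,v1) N2.N1=(alive,v0) N2.N2=(alive,v0) | N0.N0=(suspect,v1) N0.N1=(alive,v0) N0.N2=(alive,v0)
Op 7: N2 marks N1=dead -> (dead,v1)

Answer: suspect 1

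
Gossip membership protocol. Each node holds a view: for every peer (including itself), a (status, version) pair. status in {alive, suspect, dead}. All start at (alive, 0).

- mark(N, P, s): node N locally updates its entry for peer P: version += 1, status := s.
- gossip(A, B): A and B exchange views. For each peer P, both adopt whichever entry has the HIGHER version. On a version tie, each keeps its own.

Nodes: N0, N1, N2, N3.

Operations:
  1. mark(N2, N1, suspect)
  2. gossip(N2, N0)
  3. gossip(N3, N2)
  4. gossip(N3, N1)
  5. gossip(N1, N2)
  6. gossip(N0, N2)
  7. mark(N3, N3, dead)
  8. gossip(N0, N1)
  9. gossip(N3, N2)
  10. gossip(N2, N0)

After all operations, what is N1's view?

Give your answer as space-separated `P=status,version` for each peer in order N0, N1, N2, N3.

Op 1: N2 marks N1=suspect -> (suspect,v1)
Op 2: gossip N2<->N0 -> N2.N0=(alive,v0) N2.N1=(suspect,v1) N2.N2=(alive,v0) N2.N3=(alive,v0) | N0.N0=(alive,v0) N0.N1=(suspect,v1) N0.N2=(alive,v0) N0.N3=(alive,v0)
Op 3: gossip N3<->N2 -> N3.N0=(alive,v0) N3.N1=(suspect,v1) N3.N2=(alive,v0) N3.N3=(alive,v0) | N2.N0=(alive,v0) N2.N1=(suspect,v1) N2.N2=(alive,v0) N2.N3=(alive,v0)
Op 4: gossip N3<->N1 -> N3.N0=(alive,v0) N3.N1=(suspect,v1) N3.N2=(alive,v0) N3.N3=(alive,v0) | N1.N0=(alive,v0) N1.N1=(suspect,v1) N1.N2=(alive,v0) N1.N3=(alive,v0)
Op 5: gossip N1<->N2 -> N1.N0=(alive,v0) N1.N1=(suspect,v1) N1.N2=(alive,v0) N1.N3=(alive,v0) | N2.N0=(alive,v0) N2.N1=(suspect,v1) N2.N2=(alive,v0) N2.N3=(alive,v0)
Op 6: gossip N0<->N2 -> N0.N0=(alive,v0) N0.N1=(suspect,v1) N0.N2=(alive,v0) N0.N3=(alive,v0) | N2.N0=(alive,v0) N2.N1=(suspect,v1) N2.N2=(alive,v0) N2.N3=(alive,v0)
Op 7: N3 marks N3=dead -> (dead,v1)
Op 8: gossip N0<->N1 -> N0.N0=(alive,v0) N0.N1=(suspect,v1) N0.N2=(alive,v0) N0.N3=(alive,v0) | N1.N0=(alive,v0) N1.N1=(suspect,v1) N1.N2=(alive,v0) N1.N3=(alive,v0)
Op 9: gossip N3<->N2 -> N3.N0=(alive,v0) N3.N1=(suspect,v1) N3.N2=(alive,v0) N3.N3=(dead,v1) | N2.N0=(alive,v0) N2.N1=(suspect,v1) N2.N2=(alive,v0) N2.N3=(dead,v1)
Op 10: gossip N2<->N0 -> N2.N0=(alive,v0) N2.N1=(suspect,v1) N2.N2=(alive,v0) N2.N3=(dead,v1) | N0.N0=(alive,v0) N0.N1=(suspect,v1) N0.N2=(alive,v0) N0.N3=(dead,v1)

Answer: N0=alive,0 N1=suspect,1 N2=alive,0 N3=alive,0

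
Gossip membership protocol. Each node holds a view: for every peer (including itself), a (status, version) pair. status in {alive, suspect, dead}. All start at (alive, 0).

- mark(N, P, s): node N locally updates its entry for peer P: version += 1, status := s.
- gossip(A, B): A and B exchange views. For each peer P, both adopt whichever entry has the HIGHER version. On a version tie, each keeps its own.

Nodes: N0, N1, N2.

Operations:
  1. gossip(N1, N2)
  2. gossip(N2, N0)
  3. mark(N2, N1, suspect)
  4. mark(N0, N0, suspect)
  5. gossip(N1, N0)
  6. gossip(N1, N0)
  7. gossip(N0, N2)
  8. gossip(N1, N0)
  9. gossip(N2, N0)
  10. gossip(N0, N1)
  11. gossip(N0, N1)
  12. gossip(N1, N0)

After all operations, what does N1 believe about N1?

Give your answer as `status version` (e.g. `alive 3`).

Op 1: gossip N1<->N2 -> N1.N0=(alive,v0) N1.N1=(alive,v0) N1.N2=(alive,v0) | N2.N0=(alive,v0) N2.N1=(alive,v0) N2.N2=(alive,v0)
Op 2: gossip N2<->N0 -> N2.N0=(alive,v0) N2.N1=(alive,v0) N2.N2=(alive,v0) | N0.N0=(alive,v0) N0.N1=(alive,v0) N0.N2=(alive,v0)
Op 3: N2 marks N1=suspect -> (suspect,v1)
Op 4: N0 marks N0=suspect -> (suspect,v1)
Op 5: gossip N1<->N0 -> N1.N0=(suspect,v1) N1.N1=(alive,v0) N1.N2=(alive,v0) | N0.N0=(suspect,v1) N0.N1=(alive,v0) N0.N2=(alive,v0)
Op 6: gossip N1<->N0 -> N1.N0=(suspect,v1) N1.N1=(alive,v0) N1.N2=(alive,v0) | N0.N0=(suspect,v1) N0.N1=(alive,v0) N0.N2=(alive,v0)
Op 7: gossip N0<->N2 -> N0.N0=(suspect,v1) N0.N1=(suspect,v1) N0.N2=(alive,v0) | N2.N0=(suspect,v1) N2.N1=(suspect,v1) N2.N2=(alive,v0)
Op 8: gossip N1<->N0 -> N1.N0=(suspect,v1) N1.N1=(suspect,v1) N1.N2=(alive,v0) | N0.N0=(suspect,v1) N0.N1=(suspect,v1) N0.N2=(alive,v0)
Op 9: gossip N2<->N0 -> N2.N0=(suspect,v1) N2.N1=(suspect,v1) N2.N2=(alive,v0) | N0.N0=(suspect,v1) N0.N1=(suspect,v1) N0.N2=(alive,v0)
Op 10: gossip N0<->N1 -> N0.N0=(suspect,v1) N0.N1=(suspect,v1) N0.N2=(alive,v0) | N1.N0=(suspect,v1) N1.N1=(suspect,v1) N1.N2=(alive,v0)
Op 11: gossip N0<->N1 -> N0.N0=(suspect,v1) N0.N1=(suspect,v1) N0.N2=(alive,v0) | N1.N0=(suspect,v1) N1.N1=(suspect,v1) N1.N2=(alive,v0)
Op 12: gossip N1<->N0 -> N1.N0=(suspect,v1) N1.N1=(suspect,v1) N1.N2=(alive,v0) | N0.N0=(suspect,v1) N0.N1=(suspect,v1) N0.N2=(alive,v0)

Answer: suspect 1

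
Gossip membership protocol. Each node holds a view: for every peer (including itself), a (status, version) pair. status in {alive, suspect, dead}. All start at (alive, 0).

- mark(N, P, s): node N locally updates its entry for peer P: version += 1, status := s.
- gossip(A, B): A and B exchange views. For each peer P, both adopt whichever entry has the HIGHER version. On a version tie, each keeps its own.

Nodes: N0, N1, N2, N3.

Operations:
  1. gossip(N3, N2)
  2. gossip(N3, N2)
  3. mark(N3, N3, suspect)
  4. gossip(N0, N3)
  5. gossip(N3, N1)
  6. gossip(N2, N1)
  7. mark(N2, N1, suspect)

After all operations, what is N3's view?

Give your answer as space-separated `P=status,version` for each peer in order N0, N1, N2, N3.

Answer: N0=alive,0 N1=alive,0 N2=alive,0 N3=suspect,1

Derivation:
Op 1: gossip N3<->N2 -> N3.N0=(alive,v0) N3.N1=(alive,v0) N3.N2=(alive,v0) N3.N3=(alive,v0) | N2.N0=(alive,v0) N2.N1=(alive,v0) N2.N2=(alive,v0) N2.N3=(alive,v0)
Op 2: gossip N3<->N2 -> N3.N0=(alive,v0) N3.N1=(alive,v0) N3.N2=(alive,v0) N3.N3=(alive,v0) | N2.N0=(alive,v0) N2.N1=(alive,v0) N2.N2=(alive,v0) N2.N3=(alive,v0)
Op 3: N3 marks N3=suspect -> (suspect,v1)
Op 4: gossip N0<->N3 -> N0.N0=(alive,v0) N0.N1=(alive,v0) N0.N2=(alive,v0) N0.N3=(suspect,v1) | N3.N0=(alive,v0) N3.N1=(alive,v0) N3.N2=(alive,v0) N3.N3=(suspect,v1)
Op 5: gossip N3<->N1 -> N3.N0=(alive,v0) N3.N1=(alive,v0) N3.N2=(alive,v0) N3.N3=(suspect,v1) | N1.N0=(alive,v0) N1.N1=(alive,v0) N1.N2=(alive,v0) N1.N3=(suspect,v1)
Op 6: gossip N2<->N1 -> N2.N0=(alive,v0) N2.N1=(alive,v0) N2.N2=(alive,v0) N2.N3=(suspect,v1) | N1.N0=(alive,v0) N1.N1=(alive,v0) N1.N2=(alive,v0) N1.N3=(suspect,v1)
Op 7: N2 marks N1=suspect -> (suspect,v1)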